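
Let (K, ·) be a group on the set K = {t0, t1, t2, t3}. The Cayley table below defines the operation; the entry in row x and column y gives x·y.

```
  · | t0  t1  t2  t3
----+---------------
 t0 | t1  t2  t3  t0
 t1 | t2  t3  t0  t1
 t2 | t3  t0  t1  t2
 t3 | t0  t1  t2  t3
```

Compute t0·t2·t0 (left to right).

t0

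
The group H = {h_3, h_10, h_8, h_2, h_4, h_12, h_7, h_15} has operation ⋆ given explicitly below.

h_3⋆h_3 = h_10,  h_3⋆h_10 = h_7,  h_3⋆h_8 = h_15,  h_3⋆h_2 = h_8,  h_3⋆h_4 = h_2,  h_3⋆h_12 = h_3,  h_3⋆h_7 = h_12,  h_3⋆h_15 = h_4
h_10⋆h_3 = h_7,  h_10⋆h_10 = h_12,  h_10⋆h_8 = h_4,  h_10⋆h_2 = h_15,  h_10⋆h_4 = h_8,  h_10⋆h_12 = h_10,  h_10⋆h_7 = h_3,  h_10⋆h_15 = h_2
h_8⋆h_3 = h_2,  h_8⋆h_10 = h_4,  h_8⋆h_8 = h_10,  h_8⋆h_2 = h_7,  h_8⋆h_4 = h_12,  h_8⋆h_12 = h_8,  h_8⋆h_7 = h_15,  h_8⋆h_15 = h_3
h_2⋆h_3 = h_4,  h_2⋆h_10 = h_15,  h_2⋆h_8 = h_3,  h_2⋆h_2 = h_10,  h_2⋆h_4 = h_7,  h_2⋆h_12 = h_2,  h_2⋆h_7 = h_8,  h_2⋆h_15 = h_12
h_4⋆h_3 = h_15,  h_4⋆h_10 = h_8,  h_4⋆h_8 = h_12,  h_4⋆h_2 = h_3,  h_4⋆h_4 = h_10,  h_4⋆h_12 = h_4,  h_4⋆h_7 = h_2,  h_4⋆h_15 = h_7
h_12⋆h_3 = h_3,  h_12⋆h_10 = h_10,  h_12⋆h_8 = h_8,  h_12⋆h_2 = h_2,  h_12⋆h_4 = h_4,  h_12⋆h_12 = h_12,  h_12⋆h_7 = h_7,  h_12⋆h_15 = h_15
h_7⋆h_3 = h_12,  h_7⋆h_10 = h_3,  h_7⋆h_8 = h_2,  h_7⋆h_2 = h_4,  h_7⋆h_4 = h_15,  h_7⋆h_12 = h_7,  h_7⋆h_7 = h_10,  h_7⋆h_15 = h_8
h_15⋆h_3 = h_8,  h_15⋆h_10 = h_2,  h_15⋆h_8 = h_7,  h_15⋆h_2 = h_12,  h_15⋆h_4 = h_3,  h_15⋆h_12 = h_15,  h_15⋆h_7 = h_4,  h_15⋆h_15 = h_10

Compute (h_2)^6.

h_10

h_2^1 = h_2
h_2^2 = h_2 ⋆ h_2 = h_10
h_2^3 = h_10 ⋆ h_2 = h_15
h_2^4 = h_15 ⋆ h_2 = h_12
h_2^5 = h_12 ⋆ h_2 = h_2
h_2^6 = h_2 ⋆ h_2 = h_10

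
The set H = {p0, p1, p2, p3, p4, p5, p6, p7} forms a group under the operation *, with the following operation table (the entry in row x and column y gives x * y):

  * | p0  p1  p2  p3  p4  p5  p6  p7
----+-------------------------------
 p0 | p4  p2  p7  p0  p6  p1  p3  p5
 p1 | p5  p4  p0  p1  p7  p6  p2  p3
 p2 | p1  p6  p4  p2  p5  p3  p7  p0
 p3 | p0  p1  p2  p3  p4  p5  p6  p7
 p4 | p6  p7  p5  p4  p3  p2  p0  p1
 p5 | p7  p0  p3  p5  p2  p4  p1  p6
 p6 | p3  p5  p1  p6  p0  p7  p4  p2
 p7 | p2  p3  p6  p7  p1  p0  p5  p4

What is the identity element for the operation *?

The identity e satisfies e * x = x for all x, so its row in the table reproduces the column headers.
Row p3 reads: p0, p1, p2, p3, p4, p5, p6, p7 — exactly the header order. So p3 is the identity.

p3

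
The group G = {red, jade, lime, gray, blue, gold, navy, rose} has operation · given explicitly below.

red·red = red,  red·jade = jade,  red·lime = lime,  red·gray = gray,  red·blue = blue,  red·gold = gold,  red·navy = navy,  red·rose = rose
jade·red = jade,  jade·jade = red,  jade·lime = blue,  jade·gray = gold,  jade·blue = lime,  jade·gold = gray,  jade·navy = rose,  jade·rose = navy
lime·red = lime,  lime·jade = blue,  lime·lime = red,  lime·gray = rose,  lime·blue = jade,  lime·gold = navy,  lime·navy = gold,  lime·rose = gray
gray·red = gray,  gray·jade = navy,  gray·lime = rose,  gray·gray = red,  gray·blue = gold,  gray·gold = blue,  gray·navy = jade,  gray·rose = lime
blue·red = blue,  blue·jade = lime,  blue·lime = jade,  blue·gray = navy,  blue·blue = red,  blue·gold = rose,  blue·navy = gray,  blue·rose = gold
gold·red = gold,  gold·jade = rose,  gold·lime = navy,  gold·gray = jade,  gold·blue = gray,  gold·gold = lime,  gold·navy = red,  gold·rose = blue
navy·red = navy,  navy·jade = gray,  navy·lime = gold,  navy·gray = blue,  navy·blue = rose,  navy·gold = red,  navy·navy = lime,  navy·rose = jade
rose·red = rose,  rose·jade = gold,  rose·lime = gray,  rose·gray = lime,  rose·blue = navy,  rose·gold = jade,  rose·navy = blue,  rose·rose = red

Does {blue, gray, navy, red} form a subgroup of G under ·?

navy·navy = lime, which is not in {blue, gray, navy, red}.
The subset is not closed under ·, so it is not a subgroup.
(Structurally, G here is isomorphic to the dihedral group D_4.)

No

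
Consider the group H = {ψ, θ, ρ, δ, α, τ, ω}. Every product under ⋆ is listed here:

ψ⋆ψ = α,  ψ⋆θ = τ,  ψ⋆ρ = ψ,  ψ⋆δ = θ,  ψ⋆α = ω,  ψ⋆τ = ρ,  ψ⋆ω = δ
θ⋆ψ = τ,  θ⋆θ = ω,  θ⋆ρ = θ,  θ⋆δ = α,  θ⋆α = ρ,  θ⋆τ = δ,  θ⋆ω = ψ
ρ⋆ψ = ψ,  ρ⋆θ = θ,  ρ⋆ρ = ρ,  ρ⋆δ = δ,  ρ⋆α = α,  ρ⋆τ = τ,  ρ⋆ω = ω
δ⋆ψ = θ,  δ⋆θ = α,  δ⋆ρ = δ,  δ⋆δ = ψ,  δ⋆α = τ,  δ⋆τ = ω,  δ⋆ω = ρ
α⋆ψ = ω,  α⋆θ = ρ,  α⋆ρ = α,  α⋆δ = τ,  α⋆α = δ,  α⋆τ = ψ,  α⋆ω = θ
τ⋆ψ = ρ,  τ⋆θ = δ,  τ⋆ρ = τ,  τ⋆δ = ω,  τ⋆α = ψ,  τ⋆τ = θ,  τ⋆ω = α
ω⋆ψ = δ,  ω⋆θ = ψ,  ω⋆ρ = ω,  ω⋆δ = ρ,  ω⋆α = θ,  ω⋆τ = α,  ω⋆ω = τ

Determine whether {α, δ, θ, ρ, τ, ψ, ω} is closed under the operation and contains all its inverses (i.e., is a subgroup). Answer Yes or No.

Yes

{α, δ, θ, ρ, τ, ψ, ω} contains the identity ρ.
Checking products: every product of two elements of {α, δ, θ, ρ, τ, ψ, ω} (read from the table) lies in {α, δ, θ, ρ, τ, ψ, ω}, so the set is closed.
In a finite group, a nonempty closed subset is a subgroup. So {α, δ, θ, ρ, τ, ψ, ω} ≤ H.
(Structurally, H here is isomorphic to the cyclic group Z_7.)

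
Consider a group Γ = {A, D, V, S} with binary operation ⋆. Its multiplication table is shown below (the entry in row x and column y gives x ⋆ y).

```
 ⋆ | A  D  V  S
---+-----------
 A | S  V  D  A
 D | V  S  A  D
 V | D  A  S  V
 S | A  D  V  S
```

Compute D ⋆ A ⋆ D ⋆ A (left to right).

S

D ⋆ A = V
V ⋆ D = A
A ⋆ A = S
(Structurally, Γ here is isomorphic to the Klein four-group V_4.)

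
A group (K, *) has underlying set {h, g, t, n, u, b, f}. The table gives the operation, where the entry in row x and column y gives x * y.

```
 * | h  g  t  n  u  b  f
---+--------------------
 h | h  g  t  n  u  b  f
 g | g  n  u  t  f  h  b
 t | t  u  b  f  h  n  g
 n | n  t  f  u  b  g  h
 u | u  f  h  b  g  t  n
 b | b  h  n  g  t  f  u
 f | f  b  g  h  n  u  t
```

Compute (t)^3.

n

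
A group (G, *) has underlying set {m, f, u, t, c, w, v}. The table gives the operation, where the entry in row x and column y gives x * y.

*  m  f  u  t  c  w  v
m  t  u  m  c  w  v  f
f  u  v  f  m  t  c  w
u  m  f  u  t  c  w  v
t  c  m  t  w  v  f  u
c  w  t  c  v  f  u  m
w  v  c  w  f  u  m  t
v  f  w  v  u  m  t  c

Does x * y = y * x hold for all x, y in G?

Check whether the table is symmetric across its main diagonal.
Every entry (row x, col y) equals the entry (row y, col x), so G is abelian.

Yes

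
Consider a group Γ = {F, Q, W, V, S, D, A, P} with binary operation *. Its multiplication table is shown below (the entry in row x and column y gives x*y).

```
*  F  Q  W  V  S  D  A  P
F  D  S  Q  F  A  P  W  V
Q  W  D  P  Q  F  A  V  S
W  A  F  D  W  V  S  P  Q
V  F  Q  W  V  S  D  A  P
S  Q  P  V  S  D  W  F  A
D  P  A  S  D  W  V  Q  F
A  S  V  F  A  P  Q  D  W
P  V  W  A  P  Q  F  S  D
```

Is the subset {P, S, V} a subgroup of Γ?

No

P*P = D, which is not in {P, S, V}.
The subset is not closed under *, so it is not a subgroup.
(Structurally, Γ here is isomorphic to the quaternion group Q_8.)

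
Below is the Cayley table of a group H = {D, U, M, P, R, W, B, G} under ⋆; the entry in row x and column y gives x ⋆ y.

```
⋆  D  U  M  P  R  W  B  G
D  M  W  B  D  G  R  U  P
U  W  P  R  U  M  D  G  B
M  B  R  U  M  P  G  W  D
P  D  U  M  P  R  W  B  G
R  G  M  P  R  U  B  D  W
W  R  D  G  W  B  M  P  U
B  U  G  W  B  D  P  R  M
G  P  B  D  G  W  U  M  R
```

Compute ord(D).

The identity element is P (its row matches the header).
D^1 = D
D^2 = D ⋆ D = M
D^3 = M ⋆ D = B
D^4 = B ⋆ D = U
D^5 = U ⋆ D = W
D^6 = W ⋆ D = R
D^7 = R ⋆ D = G
D^8 = G ⋆ D = P
The first power of D equal to the identity is D^8, so ord(D) = 8.

8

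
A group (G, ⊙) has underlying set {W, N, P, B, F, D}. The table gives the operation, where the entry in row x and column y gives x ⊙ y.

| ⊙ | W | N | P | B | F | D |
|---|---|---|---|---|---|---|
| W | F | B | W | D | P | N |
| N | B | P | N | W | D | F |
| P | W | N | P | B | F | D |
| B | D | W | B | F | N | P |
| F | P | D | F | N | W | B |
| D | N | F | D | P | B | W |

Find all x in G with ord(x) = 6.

Identity is P. Compute the order of each non-identity element by repeated multiplication:
  W: W → F → P  (order 3)
  N: N → P  (order 2)
  B: B → F → N → W → D → P  (order 6)
  F: F → W → P  (order 3)
  D: D → W → N → F → B → P  (order 6)
Elements of order 6: {B, D}.

{B, D}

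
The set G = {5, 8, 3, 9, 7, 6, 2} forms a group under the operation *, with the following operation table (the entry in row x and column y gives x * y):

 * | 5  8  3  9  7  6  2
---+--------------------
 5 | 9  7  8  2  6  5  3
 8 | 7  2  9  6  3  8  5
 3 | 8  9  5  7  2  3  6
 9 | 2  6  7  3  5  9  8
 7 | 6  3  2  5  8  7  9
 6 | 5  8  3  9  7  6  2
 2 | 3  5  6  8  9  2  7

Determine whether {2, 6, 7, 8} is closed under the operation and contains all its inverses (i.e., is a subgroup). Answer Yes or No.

7 * 8 = 3, which is not in {2, 6, 7, 8}.
The subset is not closed under *, so it is not a subgroup.

No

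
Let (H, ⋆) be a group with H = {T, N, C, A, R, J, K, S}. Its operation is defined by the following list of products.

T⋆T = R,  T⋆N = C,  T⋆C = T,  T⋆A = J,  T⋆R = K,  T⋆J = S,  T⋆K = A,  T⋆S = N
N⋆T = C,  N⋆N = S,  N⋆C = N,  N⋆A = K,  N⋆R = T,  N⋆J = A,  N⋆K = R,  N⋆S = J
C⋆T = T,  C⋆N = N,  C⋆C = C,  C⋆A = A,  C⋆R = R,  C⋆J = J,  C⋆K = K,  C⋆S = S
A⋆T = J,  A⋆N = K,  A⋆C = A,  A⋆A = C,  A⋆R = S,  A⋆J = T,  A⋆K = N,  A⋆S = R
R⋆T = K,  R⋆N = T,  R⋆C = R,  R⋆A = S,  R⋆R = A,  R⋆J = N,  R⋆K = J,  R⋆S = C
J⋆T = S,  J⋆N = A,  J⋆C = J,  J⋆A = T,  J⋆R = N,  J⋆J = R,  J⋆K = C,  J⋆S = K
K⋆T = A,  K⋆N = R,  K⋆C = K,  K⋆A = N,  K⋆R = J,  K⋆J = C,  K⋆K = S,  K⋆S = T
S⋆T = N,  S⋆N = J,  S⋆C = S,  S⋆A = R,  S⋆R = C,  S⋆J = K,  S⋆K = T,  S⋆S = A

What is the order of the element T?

8

The identity element is C (its row matches the header).
T^1 = T
T^2 = T ⋆ T = R
T^3 = R ⋆ T = K
T^4 = K ⋆ T = A
T^5 = A ⋆ T = J
T^6 = J ⋆ T = S
T^7 = S ⋆ T = N
T^8 = N ⋆ T = C
The first power of T equal to the identity is T^8, so ord(T) = 8.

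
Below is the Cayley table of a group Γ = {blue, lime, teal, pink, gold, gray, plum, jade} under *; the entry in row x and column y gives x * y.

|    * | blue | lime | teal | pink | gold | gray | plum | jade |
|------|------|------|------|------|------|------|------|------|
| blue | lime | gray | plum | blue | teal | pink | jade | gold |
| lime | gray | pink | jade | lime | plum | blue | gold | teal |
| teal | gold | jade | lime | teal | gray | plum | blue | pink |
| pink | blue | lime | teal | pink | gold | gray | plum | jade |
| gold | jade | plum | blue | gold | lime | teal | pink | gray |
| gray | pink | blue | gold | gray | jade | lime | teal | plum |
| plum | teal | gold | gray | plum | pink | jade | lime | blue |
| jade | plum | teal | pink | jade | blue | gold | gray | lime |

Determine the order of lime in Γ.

The identity element is pink (its row matches the header).
lime^1 = lime
lime^2 = lime * lime = pink
The first power of lime equal to the identity is lime^2, so ord(lime) = 2.

2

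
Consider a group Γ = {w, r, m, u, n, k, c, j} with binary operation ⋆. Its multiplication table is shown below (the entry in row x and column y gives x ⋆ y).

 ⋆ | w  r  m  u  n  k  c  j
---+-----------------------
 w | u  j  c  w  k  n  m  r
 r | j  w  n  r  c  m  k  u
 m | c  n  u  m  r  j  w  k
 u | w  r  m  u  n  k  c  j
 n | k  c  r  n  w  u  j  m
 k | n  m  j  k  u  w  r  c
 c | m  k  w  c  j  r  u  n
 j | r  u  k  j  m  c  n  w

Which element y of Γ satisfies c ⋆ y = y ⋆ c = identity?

First locate the identity: row u matches the header, so u is the identity.
Scan row c for u: c ⋆ c = u. Hence c^(-1) = c.

c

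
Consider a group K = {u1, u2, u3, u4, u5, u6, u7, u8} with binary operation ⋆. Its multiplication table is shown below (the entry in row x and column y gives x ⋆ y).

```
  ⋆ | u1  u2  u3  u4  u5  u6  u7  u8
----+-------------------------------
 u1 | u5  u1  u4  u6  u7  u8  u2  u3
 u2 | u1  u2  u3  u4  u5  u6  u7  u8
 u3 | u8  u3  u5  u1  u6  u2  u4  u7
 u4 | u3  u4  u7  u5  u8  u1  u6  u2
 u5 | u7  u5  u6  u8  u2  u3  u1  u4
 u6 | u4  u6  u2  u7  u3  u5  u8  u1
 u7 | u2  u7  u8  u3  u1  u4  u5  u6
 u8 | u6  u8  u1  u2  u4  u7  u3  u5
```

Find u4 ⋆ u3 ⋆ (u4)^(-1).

u6

The identity is u2. In row u4, the entry u2 sits in column u8, so u4^(-1) = u8.
u4 ⋆ u3 = u7
u7 ⋆ u8 = u6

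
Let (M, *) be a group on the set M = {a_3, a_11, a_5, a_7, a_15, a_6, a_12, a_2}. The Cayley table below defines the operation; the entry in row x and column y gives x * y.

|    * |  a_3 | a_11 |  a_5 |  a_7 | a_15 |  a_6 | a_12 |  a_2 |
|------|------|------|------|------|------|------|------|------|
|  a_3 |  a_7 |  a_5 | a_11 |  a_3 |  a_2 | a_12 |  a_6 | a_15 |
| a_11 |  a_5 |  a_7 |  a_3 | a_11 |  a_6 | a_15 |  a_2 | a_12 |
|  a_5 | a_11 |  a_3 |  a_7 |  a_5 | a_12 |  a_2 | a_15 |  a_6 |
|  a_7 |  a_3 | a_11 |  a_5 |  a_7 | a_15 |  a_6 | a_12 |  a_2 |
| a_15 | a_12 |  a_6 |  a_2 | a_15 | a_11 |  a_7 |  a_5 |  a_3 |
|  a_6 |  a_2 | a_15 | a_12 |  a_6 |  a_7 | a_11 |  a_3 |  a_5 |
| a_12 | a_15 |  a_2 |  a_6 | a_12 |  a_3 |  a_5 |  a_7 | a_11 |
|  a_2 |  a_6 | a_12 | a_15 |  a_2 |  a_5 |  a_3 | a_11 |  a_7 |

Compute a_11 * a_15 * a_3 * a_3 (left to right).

a_11 * a_15 = a_6
a_6 * a_3 = a_2
a_2 * a_3 = a_6
(Structurally, M here is isomorphic to the dihedral group D_4.)

a_6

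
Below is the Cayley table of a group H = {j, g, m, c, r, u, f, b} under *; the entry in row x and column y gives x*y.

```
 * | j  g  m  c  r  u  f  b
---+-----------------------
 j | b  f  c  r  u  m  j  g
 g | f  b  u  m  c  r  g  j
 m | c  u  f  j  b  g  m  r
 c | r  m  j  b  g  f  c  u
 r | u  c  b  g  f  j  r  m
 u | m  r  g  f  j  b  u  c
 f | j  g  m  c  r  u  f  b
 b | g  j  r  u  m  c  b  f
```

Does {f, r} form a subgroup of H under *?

{f, r} contains the identity f.
Checking products: every product of two elements of {f, r} (read from the table) lies in {f, r}, so the set is closed.
In a finite group, a nonempty closed subset is a subgroup. So {f, r} ≤ H.

Yes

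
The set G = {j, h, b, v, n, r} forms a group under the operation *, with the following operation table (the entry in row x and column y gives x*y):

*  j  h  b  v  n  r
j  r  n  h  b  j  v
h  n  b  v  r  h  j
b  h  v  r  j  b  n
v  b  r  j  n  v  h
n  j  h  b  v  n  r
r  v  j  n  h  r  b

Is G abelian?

Check whether the table is symmetric across its main diagonal.
Every entry (row x, col y) equals the entry (row y, col x), so G is abelian.

Yes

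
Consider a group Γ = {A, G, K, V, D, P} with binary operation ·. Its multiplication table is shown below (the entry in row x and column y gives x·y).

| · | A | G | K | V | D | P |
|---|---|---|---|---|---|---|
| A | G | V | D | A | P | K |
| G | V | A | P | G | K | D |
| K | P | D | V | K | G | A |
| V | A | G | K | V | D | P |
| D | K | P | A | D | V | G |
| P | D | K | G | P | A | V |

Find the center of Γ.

{V}

An element z is central iff its row equals its column in the table.
For D: D·A = K ≠ P = A·D, so D ∉ Z.
Checking each element this way leaves Z(Γ) = {V}.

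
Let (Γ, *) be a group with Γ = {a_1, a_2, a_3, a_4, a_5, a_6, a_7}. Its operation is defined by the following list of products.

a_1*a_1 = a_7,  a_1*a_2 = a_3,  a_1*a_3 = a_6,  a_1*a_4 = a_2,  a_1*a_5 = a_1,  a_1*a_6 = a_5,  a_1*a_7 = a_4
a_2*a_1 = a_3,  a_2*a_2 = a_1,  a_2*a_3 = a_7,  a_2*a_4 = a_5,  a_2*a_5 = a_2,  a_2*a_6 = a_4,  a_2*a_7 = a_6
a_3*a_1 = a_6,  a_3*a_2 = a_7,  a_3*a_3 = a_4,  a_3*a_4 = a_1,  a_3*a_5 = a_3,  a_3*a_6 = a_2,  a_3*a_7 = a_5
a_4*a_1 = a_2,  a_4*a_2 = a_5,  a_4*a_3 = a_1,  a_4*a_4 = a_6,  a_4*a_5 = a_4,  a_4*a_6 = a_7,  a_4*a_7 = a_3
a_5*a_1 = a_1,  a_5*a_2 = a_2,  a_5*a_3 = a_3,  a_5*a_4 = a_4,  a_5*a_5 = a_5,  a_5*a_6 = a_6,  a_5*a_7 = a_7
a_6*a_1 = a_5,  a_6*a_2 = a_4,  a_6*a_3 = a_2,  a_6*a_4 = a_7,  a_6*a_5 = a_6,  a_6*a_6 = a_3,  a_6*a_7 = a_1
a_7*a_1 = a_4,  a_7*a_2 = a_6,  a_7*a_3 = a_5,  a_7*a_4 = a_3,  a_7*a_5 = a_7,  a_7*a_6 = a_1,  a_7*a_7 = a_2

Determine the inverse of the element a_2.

a_4

First locate the identity: row a_5 matches the header, so a_5 is the identity.
Scan row a_2 for a_5: a_2*a_4 = a_5. Hence a_2^(-1) = a_4.
(Structurally, Γ here is isomorphic to the cyclic group Z_7.)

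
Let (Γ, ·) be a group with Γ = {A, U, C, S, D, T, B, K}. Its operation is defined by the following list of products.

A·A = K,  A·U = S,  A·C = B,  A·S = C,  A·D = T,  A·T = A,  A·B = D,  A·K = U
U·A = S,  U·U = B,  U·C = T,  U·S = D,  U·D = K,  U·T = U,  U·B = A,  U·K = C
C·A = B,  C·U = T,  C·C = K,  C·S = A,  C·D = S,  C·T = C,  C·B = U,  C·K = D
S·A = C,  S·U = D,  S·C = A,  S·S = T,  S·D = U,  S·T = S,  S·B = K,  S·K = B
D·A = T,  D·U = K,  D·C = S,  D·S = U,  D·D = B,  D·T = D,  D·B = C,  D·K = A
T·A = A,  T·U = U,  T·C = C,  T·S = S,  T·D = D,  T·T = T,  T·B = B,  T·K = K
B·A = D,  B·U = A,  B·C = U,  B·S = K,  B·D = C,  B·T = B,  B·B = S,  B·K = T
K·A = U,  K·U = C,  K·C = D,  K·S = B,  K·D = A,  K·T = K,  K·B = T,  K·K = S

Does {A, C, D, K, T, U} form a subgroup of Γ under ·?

D·D = B, which is not in {A, C, D, K, T, U}.
The subset is not closed under ·, so it is not a subgroup.

No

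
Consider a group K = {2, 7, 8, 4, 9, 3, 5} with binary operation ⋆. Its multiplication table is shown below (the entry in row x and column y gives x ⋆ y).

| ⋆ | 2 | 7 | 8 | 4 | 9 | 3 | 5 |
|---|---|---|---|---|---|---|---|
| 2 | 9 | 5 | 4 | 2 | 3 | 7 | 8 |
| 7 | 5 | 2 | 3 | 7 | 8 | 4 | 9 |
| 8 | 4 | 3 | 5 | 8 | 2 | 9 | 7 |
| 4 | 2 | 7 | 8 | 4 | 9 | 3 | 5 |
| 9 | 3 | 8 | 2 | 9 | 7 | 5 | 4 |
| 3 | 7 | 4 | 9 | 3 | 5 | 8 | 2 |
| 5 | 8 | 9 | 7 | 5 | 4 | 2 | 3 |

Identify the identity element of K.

4

The identity e satisfies e ⋆ x = x for all x, so its row in the table reproduces the column headers.
Row 4 reads: 2, 7, 8, 4, 9, 3, 5 — exactly the header order. So 4 is the identity.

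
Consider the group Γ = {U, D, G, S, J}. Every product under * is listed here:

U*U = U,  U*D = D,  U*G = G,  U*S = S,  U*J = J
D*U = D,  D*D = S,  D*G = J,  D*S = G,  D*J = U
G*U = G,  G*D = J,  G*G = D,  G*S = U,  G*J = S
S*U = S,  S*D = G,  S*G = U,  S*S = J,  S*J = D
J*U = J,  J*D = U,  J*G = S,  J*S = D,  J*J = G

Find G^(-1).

First locate the identity: row U matches the header, so U is the identity.
Scan row G for U: G * S = U. Hence G^(-1) = S.

S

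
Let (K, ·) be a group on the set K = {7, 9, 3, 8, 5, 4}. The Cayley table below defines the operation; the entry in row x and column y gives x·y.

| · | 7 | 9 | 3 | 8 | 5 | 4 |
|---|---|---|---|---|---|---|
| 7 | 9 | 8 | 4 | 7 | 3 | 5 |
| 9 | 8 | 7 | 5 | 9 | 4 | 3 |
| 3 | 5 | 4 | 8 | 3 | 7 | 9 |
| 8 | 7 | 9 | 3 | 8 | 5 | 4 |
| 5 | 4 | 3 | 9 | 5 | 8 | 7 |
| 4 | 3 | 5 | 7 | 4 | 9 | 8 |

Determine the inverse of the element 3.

First locate the identity: row 8 matches the header, so 8 is the identity.
Scan row 3 for 8: 3·3 = 8. Hence 3^(-1) = 3.

3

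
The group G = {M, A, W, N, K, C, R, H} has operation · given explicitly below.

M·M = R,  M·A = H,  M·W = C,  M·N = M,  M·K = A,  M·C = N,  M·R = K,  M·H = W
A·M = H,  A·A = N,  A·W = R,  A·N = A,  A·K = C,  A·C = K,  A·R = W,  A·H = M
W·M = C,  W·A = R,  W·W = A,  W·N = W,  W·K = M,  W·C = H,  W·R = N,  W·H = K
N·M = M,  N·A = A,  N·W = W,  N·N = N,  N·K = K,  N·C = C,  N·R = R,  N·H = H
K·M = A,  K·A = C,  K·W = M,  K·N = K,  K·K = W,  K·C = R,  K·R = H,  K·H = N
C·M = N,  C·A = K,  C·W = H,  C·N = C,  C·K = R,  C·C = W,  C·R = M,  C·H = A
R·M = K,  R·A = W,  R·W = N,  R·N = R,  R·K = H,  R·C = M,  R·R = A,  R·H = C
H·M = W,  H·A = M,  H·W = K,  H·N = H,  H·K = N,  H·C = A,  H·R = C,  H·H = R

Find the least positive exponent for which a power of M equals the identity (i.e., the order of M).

The identity element is N (its row matches the header).
M^1 = M
M^2 = M·M = R
M^3 = R·M = K
M^4 = K·M = A
M^5 = A·M = H
M^6 = H·M = W
M^7 = W·M = C
M^8 = C·M = N
The first power of M equal to the identity is M^8, so ord(M) = 8.

8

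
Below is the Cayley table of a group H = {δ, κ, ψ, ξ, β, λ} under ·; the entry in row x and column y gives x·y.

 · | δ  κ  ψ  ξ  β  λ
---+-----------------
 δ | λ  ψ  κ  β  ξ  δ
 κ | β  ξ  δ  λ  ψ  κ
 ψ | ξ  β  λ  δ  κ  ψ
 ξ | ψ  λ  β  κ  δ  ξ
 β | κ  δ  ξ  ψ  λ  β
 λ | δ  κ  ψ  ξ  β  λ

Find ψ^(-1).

First locate the identity: row λ matches the header, so λ is the identity.
Scan row ψ for λ: ψ·ψ = λ. Hence ψ^(-1) = ψ.

ψ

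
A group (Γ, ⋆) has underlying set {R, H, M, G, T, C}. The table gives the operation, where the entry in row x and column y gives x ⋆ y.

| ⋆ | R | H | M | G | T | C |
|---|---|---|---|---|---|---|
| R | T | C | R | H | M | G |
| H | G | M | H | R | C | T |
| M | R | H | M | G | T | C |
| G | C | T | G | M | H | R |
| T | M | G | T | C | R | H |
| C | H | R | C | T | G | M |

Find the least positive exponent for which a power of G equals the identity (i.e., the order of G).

2

The identity element is M (its row matches the header).
G^1 = G
G^2 = G ⋆ G = M
The first power of G equal to the identity is G^2, so ord(G) = 2.
(Structurally, Γ here is isomorphic to the symmetric group S_3.)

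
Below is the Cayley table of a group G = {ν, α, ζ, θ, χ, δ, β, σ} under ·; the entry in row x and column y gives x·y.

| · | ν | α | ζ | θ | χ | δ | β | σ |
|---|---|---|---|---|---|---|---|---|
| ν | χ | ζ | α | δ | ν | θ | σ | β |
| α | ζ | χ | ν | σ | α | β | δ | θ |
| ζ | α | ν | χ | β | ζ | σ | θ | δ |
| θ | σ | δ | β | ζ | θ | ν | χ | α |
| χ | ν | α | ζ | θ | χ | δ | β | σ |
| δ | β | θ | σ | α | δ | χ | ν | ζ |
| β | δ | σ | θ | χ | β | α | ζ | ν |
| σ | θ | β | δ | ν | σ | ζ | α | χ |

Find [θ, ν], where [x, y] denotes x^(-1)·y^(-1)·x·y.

ζ

Identity is χ; from the table θ^(-1) = β and ν^(-1) = ν.
β·ν = δ
δ·θ = α
α·ν = ζ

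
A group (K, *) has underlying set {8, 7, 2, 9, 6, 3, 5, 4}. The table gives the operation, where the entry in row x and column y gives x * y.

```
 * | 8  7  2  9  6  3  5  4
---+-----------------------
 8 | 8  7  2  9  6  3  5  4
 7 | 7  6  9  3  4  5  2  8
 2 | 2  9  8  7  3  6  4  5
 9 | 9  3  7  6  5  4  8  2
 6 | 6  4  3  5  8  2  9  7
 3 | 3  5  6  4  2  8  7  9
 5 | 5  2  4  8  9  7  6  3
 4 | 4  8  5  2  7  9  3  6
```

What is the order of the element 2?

The identity element is 8 (its row matches the header).
2^1 = 2
2^2 = 2 * 2 = 8
The first power of 2 equal to the identity is 2^2, so ord(2) = 2.

2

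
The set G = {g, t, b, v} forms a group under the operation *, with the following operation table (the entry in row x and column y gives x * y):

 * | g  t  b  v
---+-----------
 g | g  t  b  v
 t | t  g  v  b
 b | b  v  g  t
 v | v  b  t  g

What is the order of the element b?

The identity element is g (its row matches the header).
b^1 = b
b^2 = b * b = g
The first power of b equal to the identity is b^2, so ord(b) = 2.

2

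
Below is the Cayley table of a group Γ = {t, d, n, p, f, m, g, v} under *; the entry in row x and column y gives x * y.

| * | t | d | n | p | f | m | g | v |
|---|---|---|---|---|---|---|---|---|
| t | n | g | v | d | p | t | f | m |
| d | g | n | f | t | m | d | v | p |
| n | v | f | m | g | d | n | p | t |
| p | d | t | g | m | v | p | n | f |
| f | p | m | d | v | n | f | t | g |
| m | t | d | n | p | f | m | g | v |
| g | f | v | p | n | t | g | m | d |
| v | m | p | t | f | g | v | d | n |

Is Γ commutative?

Check whether the table is symmetric across its main diagonal.
Every entry (row x, col y) equals the entry (row y, col x), so Γ is abelian.

Yes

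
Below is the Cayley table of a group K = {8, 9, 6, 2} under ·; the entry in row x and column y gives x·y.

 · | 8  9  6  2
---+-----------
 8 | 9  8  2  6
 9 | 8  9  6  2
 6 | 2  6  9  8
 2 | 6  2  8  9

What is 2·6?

Read row 2, column 6: 2·6 = 8.

8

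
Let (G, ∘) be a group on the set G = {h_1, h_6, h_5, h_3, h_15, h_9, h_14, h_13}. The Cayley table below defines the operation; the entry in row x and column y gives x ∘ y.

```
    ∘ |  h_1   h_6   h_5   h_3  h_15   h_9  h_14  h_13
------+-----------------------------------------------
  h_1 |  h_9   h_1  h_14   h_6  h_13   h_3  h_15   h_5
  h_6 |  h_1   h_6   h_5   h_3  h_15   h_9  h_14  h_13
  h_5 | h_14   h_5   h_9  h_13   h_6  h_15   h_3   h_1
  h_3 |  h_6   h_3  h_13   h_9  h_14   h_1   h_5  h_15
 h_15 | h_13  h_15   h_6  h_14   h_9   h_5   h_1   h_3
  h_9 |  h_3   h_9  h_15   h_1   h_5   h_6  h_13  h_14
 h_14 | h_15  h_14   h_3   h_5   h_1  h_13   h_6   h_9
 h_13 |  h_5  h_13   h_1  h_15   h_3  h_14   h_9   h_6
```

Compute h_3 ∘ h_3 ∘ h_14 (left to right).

h_3 ∘ h_3 = h_9
h_9 ∘ h_14 = h_13

h_13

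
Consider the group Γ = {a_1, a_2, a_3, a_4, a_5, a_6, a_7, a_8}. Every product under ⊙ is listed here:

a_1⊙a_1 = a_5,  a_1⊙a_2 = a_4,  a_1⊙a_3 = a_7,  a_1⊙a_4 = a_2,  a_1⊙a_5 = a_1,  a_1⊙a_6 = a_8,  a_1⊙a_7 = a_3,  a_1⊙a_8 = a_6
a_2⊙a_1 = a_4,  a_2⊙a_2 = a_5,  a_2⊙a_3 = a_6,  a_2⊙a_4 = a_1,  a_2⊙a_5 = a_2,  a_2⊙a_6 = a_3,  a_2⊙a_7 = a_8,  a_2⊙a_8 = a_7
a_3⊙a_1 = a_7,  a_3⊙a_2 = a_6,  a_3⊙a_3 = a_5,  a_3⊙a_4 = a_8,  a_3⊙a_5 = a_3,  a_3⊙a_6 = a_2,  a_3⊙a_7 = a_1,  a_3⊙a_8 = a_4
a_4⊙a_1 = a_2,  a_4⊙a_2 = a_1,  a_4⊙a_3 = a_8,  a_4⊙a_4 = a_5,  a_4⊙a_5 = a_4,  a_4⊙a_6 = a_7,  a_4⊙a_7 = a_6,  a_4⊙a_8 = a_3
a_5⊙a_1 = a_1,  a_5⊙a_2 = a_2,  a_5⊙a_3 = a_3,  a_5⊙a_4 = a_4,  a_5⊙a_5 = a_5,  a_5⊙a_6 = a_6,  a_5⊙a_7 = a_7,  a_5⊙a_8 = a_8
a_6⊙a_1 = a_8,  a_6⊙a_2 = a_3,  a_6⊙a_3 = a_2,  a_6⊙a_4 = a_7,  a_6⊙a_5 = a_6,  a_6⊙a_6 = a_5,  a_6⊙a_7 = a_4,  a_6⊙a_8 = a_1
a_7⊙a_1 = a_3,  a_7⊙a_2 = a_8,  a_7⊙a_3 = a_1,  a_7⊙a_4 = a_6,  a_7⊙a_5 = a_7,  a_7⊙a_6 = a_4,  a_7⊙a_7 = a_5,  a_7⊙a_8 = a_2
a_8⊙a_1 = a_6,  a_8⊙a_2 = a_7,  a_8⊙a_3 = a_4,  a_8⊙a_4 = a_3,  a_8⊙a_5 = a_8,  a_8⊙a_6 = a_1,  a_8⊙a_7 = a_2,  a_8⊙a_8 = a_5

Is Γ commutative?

Check whether the table is symmetric across its main diagonal.
Every entry (row x, col y) equals the entry (row y, col x), so Γ is abelian.

Yes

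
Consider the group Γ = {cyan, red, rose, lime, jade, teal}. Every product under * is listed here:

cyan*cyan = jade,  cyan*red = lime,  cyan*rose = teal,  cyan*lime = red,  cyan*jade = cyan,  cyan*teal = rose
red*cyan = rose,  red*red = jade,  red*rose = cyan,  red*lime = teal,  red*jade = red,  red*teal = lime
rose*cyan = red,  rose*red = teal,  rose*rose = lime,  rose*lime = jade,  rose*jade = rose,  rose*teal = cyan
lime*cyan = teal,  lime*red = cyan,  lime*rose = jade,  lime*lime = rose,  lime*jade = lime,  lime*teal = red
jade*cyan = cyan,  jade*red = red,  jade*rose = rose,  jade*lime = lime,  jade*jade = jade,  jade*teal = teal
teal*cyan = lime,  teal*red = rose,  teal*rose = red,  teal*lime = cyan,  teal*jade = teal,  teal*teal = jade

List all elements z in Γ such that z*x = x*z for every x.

{jade}

An element z is central iff its row equals its column in the table.
For lime: lime*teal = red ≠ cyan = teal*lime, so lime ∉ Z.
Checking each element this way leaves Z(Γ) = {jade}.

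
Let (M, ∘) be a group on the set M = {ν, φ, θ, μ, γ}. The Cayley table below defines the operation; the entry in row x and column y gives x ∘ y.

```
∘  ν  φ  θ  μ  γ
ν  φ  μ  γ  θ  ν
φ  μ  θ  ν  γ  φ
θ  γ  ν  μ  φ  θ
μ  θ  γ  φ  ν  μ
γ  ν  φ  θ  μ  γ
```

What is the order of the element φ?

The identity element is γ (its row matches the header).
φ^1 = φ
φ^2 = φ ∘ φ = θ
φ^3 = θ ∘ φ = ν
φ^4 = ν ∘ φ = μ
φ^5 = μ ∘ φ = γ
The first power of φ equal to the identity is φ^5, so ord(φ) = 5.

5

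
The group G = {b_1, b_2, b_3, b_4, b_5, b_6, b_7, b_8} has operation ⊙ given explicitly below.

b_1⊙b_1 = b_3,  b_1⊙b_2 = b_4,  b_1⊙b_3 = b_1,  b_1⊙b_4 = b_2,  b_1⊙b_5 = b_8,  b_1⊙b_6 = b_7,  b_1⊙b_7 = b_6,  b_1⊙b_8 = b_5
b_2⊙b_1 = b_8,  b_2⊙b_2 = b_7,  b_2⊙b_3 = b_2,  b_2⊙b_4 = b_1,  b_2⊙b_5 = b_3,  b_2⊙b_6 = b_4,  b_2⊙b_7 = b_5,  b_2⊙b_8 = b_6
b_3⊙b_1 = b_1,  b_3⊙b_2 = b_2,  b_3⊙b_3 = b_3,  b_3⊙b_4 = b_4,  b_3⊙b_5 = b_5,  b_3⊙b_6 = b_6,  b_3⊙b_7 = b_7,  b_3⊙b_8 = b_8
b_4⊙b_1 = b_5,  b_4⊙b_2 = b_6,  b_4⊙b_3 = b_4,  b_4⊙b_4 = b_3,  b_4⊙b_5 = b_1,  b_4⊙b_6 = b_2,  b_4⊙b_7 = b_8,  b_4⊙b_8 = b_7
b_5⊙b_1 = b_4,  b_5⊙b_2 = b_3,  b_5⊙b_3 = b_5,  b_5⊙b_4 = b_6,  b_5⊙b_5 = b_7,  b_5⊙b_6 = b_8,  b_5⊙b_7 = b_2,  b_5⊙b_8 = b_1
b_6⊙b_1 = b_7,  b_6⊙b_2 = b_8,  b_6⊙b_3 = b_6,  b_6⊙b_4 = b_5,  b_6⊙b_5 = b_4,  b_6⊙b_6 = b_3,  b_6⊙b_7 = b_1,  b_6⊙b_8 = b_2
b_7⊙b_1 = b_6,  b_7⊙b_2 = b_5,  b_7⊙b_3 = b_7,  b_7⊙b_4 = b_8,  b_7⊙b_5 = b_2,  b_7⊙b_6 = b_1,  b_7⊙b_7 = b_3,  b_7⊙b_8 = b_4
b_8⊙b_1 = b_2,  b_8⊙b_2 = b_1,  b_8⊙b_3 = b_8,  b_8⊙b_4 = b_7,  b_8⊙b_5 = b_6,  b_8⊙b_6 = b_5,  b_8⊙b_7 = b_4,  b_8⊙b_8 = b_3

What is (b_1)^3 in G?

b_1^1 = b_1
b_1^2 = b_1 ⊙ b_1 = b_3
b_1^3 = b_3 ⊙ b_1 = b_1

b_1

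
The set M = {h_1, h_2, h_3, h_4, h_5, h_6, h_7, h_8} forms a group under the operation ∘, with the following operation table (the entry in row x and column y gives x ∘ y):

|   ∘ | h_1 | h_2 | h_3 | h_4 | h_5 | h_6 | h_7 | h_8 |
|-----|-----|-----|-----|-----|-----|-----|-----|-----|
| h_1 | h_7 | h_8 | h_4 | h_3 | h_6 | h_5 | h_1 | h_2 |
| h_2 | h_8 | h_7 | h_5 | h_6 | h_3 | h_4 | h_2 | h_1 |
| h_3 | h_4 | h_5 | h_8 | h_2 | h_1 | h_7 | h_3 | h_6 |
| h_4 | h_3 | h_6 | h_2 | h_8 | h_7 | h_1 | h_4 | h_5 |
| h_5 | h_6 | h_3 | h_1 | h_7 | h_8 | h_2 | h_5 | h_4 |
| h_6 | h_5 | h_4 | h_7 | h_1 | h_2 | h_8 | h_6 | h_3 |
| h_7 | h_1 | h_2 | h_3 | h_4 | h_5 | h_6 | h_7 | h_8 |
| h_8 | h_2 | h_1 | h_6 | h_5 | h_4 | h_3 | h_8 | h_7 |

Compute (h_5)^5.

h_5

h_5^1 = h_5
h_5^2 = h_5 ∘ h_5 = h_8
h_5^3 = h_8 ∘ h_5 = h_4
h_5^4 = h_4 ∘ h_5 = h_7
h_5^5 = h_7 ∘ h_5 = h_5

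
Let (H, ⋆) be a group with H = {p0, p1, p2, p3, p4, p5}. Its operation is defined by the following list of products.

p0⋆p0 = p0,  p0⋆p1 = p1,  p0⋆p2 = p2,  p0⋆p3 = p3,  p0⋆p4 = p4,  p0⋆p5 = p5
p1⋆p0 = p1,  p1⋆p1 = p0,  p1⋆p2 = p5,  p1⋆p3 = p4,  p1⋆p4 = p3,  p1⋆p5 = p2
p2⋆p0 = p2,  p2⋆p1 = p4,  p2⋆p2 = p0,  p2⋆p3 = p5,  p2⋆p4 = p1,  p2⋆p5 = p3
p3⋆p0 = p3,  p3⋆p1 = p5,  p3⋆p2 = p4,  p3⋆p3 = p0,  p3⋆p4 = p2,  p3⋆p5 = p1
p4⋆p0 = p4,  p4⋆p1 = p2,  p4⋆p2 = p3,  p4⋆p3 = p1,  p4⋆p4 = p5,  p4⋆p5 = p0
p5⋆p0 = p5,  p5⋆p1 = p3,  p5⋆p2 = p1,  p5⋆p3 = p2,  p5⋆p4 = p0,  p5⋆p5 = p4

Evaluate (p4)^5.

p4^1 = p4
p4^2 = p4 ⋆ p4 = p5
p4^3 = p5 ⋆ p4 = p0
p4^4 = p0 ⋆ p4 = p4
p4^5 = p4 ⋆ p4 = p5

p5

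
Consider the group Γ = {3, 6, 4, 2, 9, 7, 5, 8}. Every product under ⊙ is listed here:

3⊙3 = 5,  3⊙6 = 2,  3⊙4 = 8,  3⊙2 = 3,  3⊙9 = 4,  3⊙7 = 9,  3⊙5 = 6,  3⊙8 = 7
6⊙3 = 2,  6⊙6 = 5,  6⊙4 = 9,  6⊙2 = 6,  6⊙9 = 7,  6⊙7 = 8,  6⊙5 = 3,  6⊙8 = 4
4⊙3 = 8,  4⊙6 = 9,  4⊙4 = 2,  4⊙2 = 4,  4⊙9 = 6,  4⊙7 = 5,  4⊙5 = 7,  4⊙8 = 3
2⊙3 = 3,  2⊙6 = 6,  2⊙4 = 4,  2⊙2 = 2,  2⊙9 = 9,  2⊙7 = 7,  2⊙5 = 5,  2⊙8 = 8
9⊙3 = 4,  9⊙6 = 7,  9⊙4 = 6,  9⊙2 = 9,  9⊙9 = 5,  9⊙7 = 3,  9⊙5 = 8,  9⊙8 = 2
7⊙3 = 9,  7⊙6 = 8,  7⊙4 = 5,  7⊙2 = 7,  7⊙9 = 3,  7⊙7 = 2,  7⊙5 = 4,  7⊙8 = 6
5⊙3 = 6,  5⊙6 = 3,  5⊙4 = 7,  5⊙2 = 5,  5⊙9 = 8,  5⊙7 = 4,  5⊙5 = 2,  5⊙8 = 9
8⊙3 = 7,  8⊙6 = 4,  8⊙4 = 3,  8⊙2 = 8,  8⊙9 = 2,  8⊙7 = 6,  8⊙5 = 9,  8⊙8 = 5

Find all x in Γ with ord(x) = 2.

Identity is 2. Compute the order of each non-identity element by repeated multiplication:
  3: 3 → 5 → 6 → 2  (order 4)
  6: 6 → 5 → 3 → 2  (order 4)
  4: 4 → 2  (order 2)
  9: 9 → 5 → 8 → 2  (order 4)
  7: 7 → 2  (order 2)
  5: 5 → 2  (order 2)
  8: 8 → 5 → 9 → 2  (order 4)
Elements of order 2: {4, 5, 7}.
(Structurally, Γ here is isomorphic to Z_2 x Z_4.)

{4, 5, 7}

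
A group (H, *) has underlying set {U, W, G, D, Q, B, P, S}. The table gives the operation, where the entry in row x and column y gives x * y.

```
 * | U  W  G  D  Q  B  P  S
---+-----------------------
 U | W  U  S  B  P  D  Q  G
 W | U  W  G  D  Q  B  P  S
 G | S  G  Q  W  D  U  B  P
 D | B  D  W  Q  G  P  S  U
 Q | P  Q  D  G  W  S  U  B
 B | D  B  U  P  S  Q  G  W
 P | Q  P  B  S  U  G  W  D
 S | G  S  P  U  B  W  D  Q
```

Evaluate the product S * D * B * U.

B

S * D = U
U * B = D
D * U = B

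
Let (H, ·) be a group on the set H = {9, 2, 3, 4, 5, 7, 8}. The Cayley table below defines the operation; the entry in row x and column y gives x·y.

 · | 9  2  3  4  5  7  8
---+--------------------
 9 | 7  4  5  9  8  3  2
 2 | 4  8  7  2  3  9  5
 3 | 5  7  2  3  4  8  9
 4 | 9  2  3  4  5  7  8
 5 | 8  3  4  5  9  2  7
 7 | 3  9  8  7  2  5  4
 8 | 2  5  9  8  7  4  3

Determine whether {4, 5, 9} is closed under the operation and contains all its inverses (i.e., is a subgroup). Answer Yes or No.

No

9·9 = 7, which is not in {4, 5, 9}.
The subset is not closed under ·, so it is not a subgroup.
(Structurally, H here is isomorphic to the cyclic group Z_7.)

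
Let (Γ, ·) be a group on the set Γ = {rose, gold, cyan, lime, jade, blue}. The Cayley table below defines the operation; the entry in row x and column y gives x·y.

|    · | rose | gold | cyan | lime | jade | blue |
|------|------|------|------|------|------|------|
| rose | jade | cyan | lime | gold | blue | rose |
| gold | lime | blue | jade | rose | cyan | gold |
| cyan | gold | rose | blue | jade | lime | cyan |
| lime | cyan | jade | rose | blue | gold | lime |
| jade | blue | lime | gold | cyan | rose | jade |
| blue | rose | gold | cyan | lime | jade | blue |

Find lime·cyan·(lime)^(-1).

The identity is blue. In row lime, the entry blue sits in column lime, so lime^(-1) = lime.
lime·cyan = rose
rose·lime = gold

gold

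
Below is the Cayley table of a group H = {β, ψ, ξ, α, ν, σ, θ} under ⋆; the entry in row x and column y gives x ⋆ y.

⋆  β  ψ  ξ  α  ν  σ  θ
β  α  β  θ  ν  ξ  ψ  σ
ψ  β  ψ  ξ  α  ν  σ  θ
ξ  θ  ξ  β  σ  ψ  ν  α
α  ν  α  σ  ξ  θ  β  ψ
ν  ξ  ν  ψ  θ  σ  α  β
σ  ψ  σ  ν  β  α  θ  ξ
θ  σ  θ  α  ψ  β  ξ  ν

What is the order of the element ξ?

7

The identity element is ψ (its row matches the header).
ξ^1 = ξ
ξ^2 = ξ ⋆ ξ = β
ξ^3 = β ⋆ ξ = θ
ξ^4 = θ ⋆ ξ = α
ξ^5 = α ⋆ ξ = σ
ξ^6 = σ ⋆ ξ = ν
ξ^7 = ν ⋆ ξ = ψ
The first power of ξ equal to the identity is ξ^7, so ord(ξ) = 7.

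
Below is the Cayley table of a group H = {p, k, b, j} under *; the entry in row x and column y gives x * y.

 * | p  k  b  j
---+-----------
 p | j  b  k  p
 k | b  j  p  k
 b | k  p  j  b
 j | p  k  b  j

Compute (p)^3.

p

p^1 = p
p^2 = p * p = j
p^3 = j * p = p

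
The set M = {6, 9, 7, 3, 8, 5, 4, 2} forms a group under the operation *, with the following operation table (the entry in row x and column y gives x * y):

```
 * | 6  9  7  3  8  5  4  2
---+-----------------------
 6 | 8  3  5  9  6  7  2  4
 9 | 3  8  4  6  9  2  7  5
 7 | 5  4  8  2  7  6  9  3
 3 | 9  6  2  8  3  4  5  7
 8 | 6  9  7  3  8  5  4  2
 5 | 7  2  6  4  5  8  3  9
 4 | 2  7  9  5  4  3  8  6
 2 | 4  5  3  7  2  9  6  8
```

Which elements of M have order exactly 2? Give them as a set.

{2, 3, 4, 5, 6, 7, 9}

Identity is 8. Compute the order of each non-identity element by repeated multiplication:
  6: 6 → 8  (order 2)
  9: 9 → 8  (order 2)
  7: 7 → 8  (order 2)
  3: 3 → 8  (order 2)
  5: 5 → 8  (order 2)
  4: 4 → 8  (order 2)
  2: 2 → 8  (order 2)
Elements of order 2: {2, 3, 4, 5, 6, 7, 9}.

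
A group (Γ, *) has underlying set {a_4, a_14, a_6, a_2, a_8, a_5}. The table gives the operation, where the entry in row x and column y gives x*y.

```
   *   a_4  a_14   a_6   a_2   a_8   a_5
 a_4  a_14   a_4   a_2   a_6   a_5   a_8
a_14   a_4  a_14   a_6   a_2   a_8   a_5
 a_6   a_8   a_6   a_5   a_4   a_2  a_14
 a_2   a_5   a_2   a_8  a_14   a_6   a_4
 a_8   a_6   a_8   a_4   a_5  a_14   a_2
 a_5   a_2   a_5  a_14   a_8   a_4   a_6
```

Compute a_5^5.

a_5^1 = a_5
a_5^2 = a_5*a_5 = a_6
a_5^3 = a_6*a_5 = a_14
a_5^4 = a_14*a_5 = a_5
a_5^5 = a_5*a_5 = a_6

a_6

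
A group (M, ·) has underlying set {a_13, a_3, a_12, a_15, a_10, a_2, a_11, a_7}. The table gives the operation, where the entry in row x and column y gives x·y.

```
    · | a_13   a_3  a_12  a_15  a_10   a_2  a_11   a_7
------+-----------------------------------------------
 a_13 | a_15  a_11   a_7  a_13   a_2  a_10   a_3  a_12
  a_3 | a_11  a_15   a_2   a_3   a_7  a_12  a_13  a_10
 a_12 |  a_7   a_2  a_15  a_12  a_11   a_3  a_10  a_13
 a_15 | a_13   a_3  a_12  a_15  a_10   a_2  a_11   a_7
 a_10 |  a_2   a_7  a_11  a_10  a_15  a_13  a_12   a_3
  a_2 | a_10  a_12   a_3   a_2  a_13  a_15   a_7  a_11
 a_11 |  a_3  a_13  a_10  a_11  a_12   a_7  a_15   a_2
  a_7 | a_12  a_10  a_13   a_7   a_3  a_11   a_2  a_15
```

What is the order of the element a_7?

2

The identity element is a_15 (its row matches the header).
a_7^1 = a_7
a_7^2 = a_7·a_7 = a_15
The first power of a_7 equal to the identity is a_7^2, so ord(a_7) = 2.
(Structurally, M here is isomorphic to the elementary abelian group (Z_2)^3.)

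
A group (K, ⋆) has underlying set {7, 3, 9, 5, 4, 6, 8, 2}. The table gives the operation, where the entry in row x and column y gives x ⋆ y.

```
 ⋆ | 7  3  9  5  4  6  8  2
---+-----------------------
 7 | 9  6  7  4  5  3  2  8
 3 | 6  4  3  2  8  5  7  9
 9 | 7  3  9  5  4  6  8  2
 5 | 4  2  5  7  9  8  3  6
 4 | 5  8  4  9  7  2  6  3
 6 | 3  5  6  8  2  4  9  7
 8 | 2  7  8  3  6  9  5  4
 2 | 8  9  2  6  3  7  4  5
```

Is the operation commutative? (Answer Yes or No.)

Check whether the table is symmetric across its main diagonal.
Every entry (row x, col y) equals the entry (row y, col x), so K is abelian.

Yes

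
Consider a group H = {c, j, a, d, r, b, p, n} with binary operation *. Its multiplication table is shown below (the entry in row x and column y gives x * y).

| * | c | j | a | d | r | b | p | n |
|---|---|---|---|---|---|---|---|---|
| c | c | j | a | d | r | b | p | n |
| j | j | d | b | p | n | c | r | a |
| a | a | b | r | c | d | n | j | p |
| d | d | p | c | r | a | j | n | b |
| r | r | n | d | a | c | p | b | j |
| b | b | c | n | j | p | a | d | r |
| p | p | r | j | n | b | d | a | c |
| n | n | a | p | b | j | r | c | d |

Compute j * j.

d

Read row j, column j: j * j = d.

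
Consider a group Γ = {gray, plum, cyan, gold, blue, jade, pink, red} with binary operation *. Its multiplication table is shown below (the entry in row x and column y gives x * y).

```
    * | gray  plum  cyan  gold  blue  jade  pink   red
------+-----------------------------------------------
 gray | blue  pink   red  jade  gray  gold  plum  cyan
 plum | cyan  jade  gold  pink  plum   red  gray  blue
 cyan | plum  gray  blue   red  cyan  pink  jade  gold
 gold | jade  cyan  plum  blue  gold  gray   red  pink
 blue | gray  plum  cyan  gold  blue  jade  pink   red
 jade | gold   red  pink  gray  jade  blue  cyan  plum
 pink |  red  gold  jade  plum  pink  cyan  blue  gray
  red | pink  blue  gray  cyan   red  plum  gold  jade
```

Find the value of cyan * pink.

jade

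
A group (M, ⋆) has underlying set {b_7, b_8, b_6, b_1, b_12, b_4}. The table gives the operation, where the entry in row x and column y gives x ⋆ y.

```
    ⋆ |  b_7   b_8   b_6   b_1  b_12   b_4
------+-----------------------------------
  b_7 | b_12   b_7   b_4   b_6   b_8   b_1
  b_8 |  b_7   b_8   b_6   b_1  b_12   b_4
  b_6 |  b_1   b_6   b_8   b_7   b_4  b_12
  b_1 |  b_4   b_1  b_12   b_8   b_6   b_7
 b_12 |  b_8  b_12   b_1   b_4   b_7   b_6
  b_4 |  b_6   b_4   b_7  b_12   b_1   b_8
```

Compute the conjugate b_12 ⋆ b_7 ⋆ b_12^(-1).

The identity is b_8. In row b_12, the entry b_8 sits in column b_7, so b_12^(-1) = b_7.
b_12 ⋆ b_7 = b_8
b_8 ⋆ b_7 = b_7

b_7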